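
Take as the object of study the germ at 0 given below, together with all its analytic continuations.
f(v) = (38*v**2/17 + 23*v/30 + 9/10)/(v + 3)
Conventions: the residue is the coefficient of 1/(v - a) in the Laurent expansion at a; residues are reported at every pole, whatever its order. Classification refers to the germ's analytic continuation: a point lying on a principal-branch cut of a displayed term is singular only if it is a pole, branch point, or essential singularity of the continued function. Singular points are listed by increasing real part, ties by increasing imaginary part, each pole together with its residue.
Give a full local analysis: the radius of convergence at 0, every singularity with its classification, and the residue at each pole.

Radius of convergence at 0: 3.
At -3: a pole of order 1; residue 1591/85.

Denominator factor (v + 3): pole of order 1 at -3, modulus 3.
The radius of convergence is the smallest modulus among the singular points: 3.
At the order-1 pole -3 set g(v) = (v - (-3))*f(v) = 38*v**2/17 + 23*v/30 + 9/10.
Simple pole: residue = g(a) at a = -3, which is 1591/85.


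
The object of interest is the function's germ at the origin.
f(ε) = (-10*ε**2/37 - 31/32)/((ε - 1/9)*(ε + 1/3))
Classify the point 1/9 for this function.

The denominator factor ε - 1/9 vanishes at 1/9 and appears to the power 1; the numerator there equals -93227/95904, nonzero, and no other factor vanishes.
Hence a pole whose order is the multiplicity, 1.

The point is a pole of order 1.


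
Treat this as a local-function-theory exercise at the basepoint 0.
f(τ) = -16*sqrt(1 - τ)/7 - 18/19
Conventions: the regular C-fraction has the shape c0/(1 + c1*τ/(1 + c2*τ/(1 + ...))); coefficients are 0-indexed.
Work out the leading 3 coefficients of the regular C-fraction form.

Taylor coefficients (expand at 0): a_0 = -430/133, a_1 = 8/7, a_2 = 2/7.
c0 = a_0 = -430/133. Peel one level at a time: if S = 1 + c*τ/S' with S'(0) = 1, then c is the τ-coefficient of S and S' = c*τ/(S - 1).
S_1 = c0/f = 1 + (76/215)*τ + (9861/46225)*τ^2 + ...; c1 = 76/215.
S_2 = c1*τ/(S_1 - 1) = 1 + (-519/860)*τ + ...; c2 = -519/860.

The regular C-fraction coefficients are [-430/133, 76/215, -519/860].


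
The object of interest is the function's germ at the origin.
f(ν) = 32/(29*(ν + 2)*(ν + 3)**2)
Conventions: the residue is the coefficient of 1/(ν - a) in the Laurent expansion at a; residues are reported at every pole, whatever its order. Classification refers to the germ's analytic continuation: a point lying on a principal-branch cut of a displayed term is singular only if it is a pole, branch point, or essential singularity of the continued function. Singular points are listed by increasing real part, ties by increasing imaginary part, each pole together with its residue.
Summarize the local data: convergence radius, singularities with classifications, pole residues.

Radius of convergence at 0: 2.
At -3: a pole of order 2; residue -32/29.
At -2: a pole of order 1; residue 32/29.

Denominator factor (ν + 2): pole of order 1 at -2, modulus 2.
Denominator factor (ν + 3)^2: pole of order 2 at -3, modulus 3.
The radius of convergence is the smallest modulus among the singular points: 2.
At the order-2 pole -3 set g(ν) = (ν - (-3))^2*f(ν) = 32/(29*(ν + 2)).
Order-2 pole: residue = g'(a); g'(-3) = -32/29, so the residue is -32/29.
At the order-1 pole -2 set g(ν) = (ν - (-2))*f(ν) = 32/(29*(ν + 3)**2).
Simple pole: residue = g(a) at a = -2, which is 32/29.
List the singular points by increasing real part (a conjugate pair: the negative imaginary part first).


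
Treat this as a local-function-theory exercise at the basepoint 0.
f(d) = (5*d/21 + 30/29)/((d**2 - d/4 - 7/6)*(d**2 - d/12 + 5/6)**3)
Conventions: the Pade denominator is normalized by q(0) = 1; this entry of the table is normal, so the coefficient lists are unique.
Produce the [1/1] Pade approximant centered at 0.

Taylor coefficients needed (expand at 0): a_0 = -7776/5075, a_1 = -85968/177625, a_2 = 25542864/6216875.
Write the denominator as Q(d) = 1 + q1*d. Requiring Q*f - P = O(d^3) with deg P <= 1 kills the coefficients of d^2..d^2 in Q*f:
  d^2: a_2 + q1*a_1 = 0, i.e. 25542864/6216875 + (-85968/177625)*q1 = 0.
Solving this linear system: q1 = 59127/6965.
The numerator is Q*f truncated at degree 1: P0 = a_0 = -7776/5075; P1 = a_1 + q1*a_0 = -476879184/35347375.

The Pade approximant has numerator coefficients [-7776/5075, -476879184/35347375]; denominator coefficients [1, 59127/6965].


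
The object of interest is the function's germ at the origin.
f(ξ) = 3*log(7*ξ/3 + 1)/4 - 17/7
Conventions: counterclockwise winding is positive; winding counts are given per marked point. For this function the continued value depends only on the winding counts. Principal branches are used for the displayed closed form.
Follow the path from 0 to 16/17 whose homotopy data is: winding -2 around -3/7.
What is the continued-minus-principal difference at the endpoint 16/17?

The rational part is single-valued and drops out of the difference; each branch term changes only by its own monodromy.
(3/4)*log(1 - ξ/(-3/7)): each positive loop around -3/7 adds 2*pi*i to the log, so winding -2 contributes (3/4)*(-2)*2*pi*i = -(3)*pi*i.
Summing the contributions at ξ = 16/17 gives -(3)*pi*i.

Continued minus principal equals -(3)*pi*i.


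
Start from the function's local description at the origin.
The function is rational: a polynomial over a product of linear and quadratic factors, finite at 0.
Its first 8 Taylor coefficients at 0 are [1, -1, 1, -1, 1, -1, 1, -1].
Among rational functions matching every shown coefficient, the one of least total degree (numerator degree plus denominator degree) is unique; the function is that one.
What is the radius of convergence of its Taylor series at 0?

The radius of convergence is 1.

No rational of total degree below 1 reproduces all 8 coefficients; solving the [0/1] Pade equations on them gives f(κ) = 1/(κ + 1), whose expansion matches every shown term.
Denominator factor (κ + 1): pole of order 1 at -1, modulus 1.
The radius of convergence is the smallest modulus among the singular points: 1.


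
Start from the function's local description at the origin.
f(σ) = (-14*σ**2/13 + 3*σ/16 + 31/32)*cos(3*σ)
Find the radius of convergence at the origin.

The factor cos(3*σ) is entire and contributes no finite singular point.
The polynomial part has no poles.
No finite singular points: the Taylor series at 0 converges everywhere.

The radius of convergence is infinite.


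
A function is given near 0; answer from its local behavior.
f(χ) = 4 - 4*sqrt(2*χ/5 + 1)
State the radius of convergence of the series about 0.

Branch term (-4)*sqrt(1 - χ/(-5/2)): its argument vanishes at χ = -5/2, a square-root branch point, modulus 5/2.
The radius of convergence is the smallest modulus among the singular points: 5/2.

The radius of convergence is 5/2.


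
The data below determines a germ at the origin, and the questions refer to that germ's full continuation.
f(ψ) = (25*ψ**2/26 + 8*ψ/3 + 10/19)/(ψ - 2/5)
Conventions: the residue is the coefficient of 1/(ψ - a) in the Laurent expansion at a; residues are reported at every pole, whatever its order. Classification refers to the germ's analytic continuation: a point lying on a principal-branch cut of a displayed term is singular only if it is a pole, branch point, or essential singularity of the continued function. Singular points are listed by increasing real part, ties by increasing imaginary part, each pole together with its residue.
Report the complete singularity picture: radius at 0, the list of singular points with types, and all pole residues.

Denominator factor (ψ - 2/5): pole of order 1 at 2/5, modulus 2/5.
The radius of convergence is the smallest modulus among the singular points: 2/5.
At the order-1 pole 2/5 set g(ψ) = (ψ - (2/5))*f(ψ) = 25*ψ**2/26 + 8*ψ/3 + 10/19.
Simple pole: residue = g(a) at a = 2/5, which is 6472/3705.

Radius of convergence at 0: 2/5.
At 2/5: a pole of order 1; residue 6472/3705.


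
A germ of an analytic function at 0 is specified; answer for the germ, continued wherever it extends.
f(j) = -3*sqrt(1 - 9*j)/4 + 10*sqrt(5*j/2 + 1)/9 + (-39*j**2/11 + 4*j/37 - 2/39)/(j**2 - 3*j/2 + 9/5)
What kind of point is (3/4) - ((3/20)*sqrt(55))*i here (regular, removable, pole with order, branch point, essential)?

The denominator factor j**2 - 3*j/2 + 9/5 vanishes at (3/4) - ((3/20)*sqrt(55))*i and appears to the power 1; the numerator there equals (1538399/634920) + ((12723/16280)*sqrt(55))*i, nonzero, and no other factor vanishes.
The branch terms are analytic at this point.
Hence a pole whose order is the multiplicity, 1.

The point is a pole of order 1.


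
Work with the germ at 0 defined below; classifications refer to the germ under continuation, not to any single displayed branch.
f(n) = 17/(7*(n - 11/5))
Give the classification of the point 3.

Denominator factors: n - 11/5 = 4/5 at n = 3 — none vanishes.
So the germ continues analytically to 3.

The point is a regular point.


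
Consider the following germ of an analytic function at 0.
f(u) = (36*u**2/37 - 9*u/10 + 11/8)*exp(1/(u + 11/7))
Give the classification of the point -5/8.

The point is a regular point.

There is no denominator, hence no pole anywhere.
The essential point of exp(1/(u - (-11/7))) is -11/7, not -5/8.
So the germ continues analytically to -5/8.


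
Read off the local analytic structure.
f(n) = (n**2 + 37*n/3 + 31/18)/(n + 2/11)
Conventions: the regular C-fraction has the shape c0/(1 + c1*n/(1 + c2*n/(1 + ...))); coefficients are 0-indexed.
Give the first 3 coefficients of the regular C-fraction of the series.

The regular C-fraction coefficients are [341/36, -103/62, 21750/3193].

Taylor coefficients (expand at 0): a_0 = 341/36, a_1 = 1133/72, a_2 = -11671/144.
c0 = a_0 = 341/36. Peel one level at a time: if S = 1 + c*n/S' with S'(0) = 1, then c is the n-coefficient of S and S' = c*n/(S - 1).
S_1 = c0/f = 1 + (-103/62)*n + (10875/961)*n^2 + ...; c1 = -103/62.
S_2 = c1*n/(S_1 - 1) = 1 + (21750/3193)*n + ...; c2 = 21750/3193.


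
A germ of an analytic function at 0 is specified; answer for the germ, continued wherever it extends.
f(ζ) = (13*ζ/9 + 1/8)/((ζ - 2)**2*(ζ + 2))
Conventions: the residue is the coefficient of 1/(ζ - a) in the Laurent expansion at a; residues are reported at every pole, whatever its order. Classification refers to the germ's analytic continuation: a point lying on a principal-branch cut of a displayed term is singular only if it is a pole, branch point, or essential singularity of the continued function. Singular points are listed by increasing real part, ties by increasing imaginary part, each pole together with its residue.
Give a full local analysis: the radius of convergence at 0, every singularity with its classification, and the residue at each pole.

Denominator factor (ζ + 2): pole of order 1 at -2, modulus 2.
Denominator factor (ζ - 2)^2: pole of order 2 at 2, modulus 2.
The radius of convergence is the smallest modulus among the singular points: 2.
At the order-1 pole -2 set g(ζ) = (ζ - (-2))*f(ζ) = (13*ζ/9 + 1/8)/(ζ - 2)**2.
Simple pole: residue = g(a) at a = -2, which is -199/1152.
At the order-2 pole 2 set g(ζ) = (ζ - (2))^2*f(ζ) = (13*ζ/9 + 1/8)/(ζ + 2).
Order-2 pole: residue = g'(a); g'(2) = 199/1152, so the residue is 199/1152.
List the singular points by increasing real part (a conjugate pair: the negative imaginary part first).

Radius of convergence at 0: 2.
At -2: a pole of order 1; residue -199/1152.
At 2: a pole of order 2; residue 199/1152.


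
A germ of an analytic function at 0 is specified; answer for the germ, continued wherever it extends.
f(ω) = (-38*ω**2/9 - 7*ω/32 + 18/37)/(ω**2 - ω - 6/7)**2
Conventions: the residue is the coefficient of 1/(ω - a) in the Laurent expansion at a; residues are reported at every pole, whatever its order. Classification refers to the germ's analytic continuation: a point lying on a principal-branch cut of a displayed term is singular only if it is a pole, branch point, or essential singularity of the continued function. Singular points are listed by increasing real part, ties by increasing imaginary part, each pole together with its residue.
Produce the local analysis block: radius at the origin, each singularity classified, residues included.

Radius of convergence at 0: -1/2 + (1/14)*sqrt(217).
At 1/2 - (1/14)*sqrt(217): a pole of order 2; residue (198721/3413472)*sqrt(217).
At 1/2 + (1/14)*sqrt(217): a pole of order 2; residue -(198721/3413472)*sqrt(217).

Denominator factor (ω**2 - ω - 6/7)^2: discriminant 31/7, real irrational roots 1/2 + (1/14)*sqrt(217) and 1/2 - (1/14)*sqrt(217); poles of order 2, moduli 1/2 + (1/14)*sqrt(217) and -1/2 + (1/14)*sqrt(217).
The radius of convergence is the smallest modulus among the singular points: -1/2 + (1/14)*sqrt(217).
The factor ω**2 - ω - 6/7 splits as (ω - a)(ω - a') with a = 1/2 - (1/14)*sqrt(217), a' = 1/2 + (1/14)*sqrt(217). At the order-2 pole a set g(ω) = (ω - a)^2*f(ω) = [-38*ω**2/9 - 7*ω/32 + 18/37] / (ω - a')^2.
Order-2 pole: residue = g'(a); g'(1/2 - (1/14)*sqrt(217)) = (198721/3413472)*sqrt(217), so the residue is (198721/3413472)*sqrt(217).
The factor ω**2 - ω - 6/7 splits as (ω - a)(ω - a') with a = 1/2 + (1/14)*sqrt(217), a' = 1/2 - (1/14)*sqrt(217). At the order-2 pole a set g(ω) = (ω - a)^2*f(ω) = [-38*ω**2/9 - 7*ω/32 + 18/37] / (ω - a')^2.
Order-2 pole: residue = g'(a); g'(1/2 + (1/14)*sqrt(217)) = -(198721/3413472)*sqrt(217), so the residue is -(198721/3413472)*sqrt(217).
List the singular points by increasing real part (a conjugate pair: the negative imaginary part first).


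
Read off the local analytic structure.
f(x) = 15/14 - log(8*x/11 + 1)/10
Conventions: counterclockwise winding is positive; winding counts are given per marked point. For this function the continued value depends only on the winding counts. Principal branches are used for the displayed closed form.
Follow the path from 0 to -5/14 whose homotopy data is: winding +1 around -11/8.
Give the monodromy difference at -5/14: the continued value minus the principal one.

The rational part is single-valued and drops out of the difference; each branch term changes only by its own monodromy.
(-1/10)*log(1 - x/(-11/8)): each positive loop around -11/8 adds 2*pi*i to the log, so winding +1 contributes (-1/10)*(1)*2*pi*i = -(1/5)*pi*i.
Summing the contributions at x = -5/14 gives -(1/5)*pi*i.

Continued minus principal equals -(1/5)*pi*i.


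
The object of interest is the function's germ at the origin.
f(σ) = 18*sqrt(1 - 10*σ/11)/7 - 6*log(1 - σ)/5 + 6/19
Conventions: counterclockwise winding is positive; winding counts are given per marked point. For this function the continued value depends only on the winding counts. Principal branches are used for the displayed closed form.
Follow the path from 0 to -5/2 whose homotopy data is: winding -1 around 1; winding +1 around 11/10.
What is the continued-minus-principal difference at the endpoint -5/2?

Continued minus principal equals (-(216/77)*sqrt(11)) + ((12/5)*pi)*i.

The rational part is single-valued and drops out of the difference; each branch term changes only by its own monodromy.
(18/7)*sqrt(1 - σ/(11/10)): winding +1 is odd, the square root flips sign, contributing -2*(18/7)*sqrt(1 - (-5/2)/(11/10)) = -2*(18/7)*sqrt(36/11) = -(216/77)*sqrt(11).
(-6/5)*log(1 - σ/(1)): each positive loop around 1 adds 2*pi*i to the log, so winding -1 contributes (-6/5)*(-1)*2*pi*i = (12/5)*pi*i.
Summing the contributions at σ = -5/2 gives (-(216/77)*sqrt(11)) + ((12/5)*pi)*i.


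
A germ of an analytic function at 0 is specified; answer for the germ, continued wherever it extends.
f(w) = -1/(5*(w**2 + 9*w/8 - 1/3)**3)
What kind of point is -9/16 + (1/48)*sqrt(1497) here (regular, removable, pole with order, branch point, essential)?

The point is a pole of order 3.

The denominator factor w**2 + 9*w/8 - 1/3 vanishes at -9/16 + (1/48)*sqrt(1497) and appears to the power 3; the numerator there equals -1/5, nonzero, and no other factor vanishes.
Hence a pole whose order is the multiplicity, 3.


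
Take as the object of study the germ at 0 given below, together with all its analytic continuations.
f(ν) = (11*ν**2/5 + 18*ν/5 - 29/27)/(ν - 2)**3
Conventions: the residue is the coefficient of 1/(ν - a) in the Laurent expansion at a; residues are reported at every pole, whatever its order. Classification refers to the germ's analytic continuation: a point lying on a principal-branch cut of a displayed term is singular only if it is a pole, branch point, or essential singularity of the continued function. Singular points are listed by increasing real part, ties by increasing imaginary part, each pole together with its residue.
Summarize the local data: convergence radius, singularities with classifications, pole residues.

Radius of convergence at 0: 2.
At 2: a pole of order 3; residue 11/5.

Denominator factor (ν - 2)^3: pole of order 3 at 2, modulus 2.
The radius of convergence is the smallest modulus among the singular points: 2.
At the order-3 pole 2 set g(ν) = (ν - (2))^3*f(ν) = 11*ν**2/5 + 18*ν/5 - 29/27.
Order-3 pole: residue = g''(a)/2; g''(2) = 22/5, so the residue is 11/5.


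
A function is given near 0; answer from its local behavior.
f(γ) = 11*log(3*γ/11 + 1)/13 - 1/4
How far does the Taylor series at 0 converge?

The radius of convergence is 11/3.

Branch term (11/13)*log(1 - γ/(-11/3)): its argument vanishes at γ = -11/3, a logarithmic branch point, modulus 11/3.
The radius of convergence is the smallest modulus among the singular points: 11/3.


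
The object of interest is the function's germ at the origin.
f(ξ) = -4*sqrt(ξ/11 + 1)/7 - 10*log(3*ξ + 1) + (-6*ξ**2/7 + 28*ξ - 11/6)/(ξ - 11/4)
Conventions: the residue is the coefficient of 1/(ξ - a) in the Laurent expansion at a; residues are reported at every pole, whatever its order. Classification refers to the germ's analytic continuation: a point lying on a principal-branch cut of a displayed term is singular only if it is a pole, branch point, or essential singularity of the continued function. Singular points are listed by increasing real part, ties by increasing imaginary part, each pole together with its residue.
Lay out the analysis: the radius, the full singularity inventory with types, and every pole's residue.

Denominator factor (ξ - 11/4): pole of order 1 at 11/4, modulus 11/4.
Branch term (-4/7)*sqrt(1 - ξ/(-11)): its argument vanishes at ξ = -11, a square-root branch point, modulus 11.
Branch term (-10)*log(1 - ξ/(-1/3)): its argument vanishes at ξ = -1/3, a logarithmic branch point, modulus 1/3.
The radius of convergence is the smallest modulus among the singular points: 1/3.
The branch terms are analytic at 11/4 and contribute nothing to the residue; only the rational part matters.
At the order-1 pole 11/4 set g(ξ) = (ξ - (11/4))*(rational part) = -6*ξ**2/7 + 28*ξ - 11/6.
Simple pole: residue = g(a) at a = 11/4, which is 11539/168.
List the singular points by increasing real part (a conjugate pair: the negative imaginary part first).

Radius of convergence at 0: 1/3.
At -11: an algebraic (square-root) branch point.
At -1/3: a logarithmic branch point.
At 11/4: a pole of order 1; residue 11539/168.


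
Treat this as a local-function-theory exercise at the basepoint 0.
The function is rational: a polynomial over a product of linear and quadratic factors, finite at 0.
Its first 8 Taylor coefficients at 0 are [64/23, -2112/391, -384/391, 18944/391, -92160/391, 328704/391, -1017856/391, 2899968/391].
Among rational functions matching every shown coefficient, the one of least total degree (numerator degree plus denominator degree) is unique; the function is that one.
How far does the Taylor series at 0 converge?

No rational of total degree below 4 reproduces all 8 coefficients; solving the [1/3] Pade equations on them gives f(y) = (24*y/17 + 8/23)/(y + 1/2)**3, whose expansion matches every shown term.
Denominator factor (y + 1/2)^3: pole of order 3 at -1/2, modulus 1/2.
The radius of convergence is the smallest modulus among the singular points: 1/2.

The radius of convergence is 1/2.


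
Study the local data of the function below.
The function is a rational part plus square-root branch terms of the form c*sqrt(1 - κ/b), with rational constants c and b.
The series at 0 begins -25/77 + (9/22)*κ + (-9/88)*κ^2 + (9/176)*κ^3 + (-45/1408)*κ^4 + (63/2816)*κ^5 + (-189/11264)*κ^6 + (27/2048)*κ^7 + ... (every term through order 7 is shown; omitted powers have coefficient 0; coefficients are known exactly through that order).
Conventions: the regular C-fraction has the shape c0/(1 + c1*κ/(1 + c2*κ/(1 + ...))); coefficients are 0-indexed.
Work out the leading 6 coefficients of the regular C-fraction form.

The regular C-fraction coefficients are [-25/77, 63/50, -101/100, -25/404, 227/404, 101/908].

Taylor coefficients (read off): a_0 = -25/77, a_1 = 9/22, a_2 = -9/88, a_3 = 9/176, a_4 = -45/1408, a_5 = 63/2816.
c0 = a_0 = -25/77. Peel one level at a time: if S = 1 + c*κ/S' with S'(0) = 1, then c is the κ-coefficient of S and S' = c*κ/(S - 1).
S_1 = c0/f = 1 + (63/50)*κ + (6363/5000)*κ^2 + ...; c1 = 63/50.
S_2 = c1*κ/(S_1 - 1) = 1 + (-101/100)*κ + (-1/16)*κ^2 + ...; c2 = -101/100.
S_3 = c2*κ/(S_2 - 1) = 1 + (-25/404)*κ + (5675/163216)*κ^2 + ...; c3 = -25/404.
S_4 = c3*κ/(S_3 - 1) = 1 + (227/404)*κ + (-1/16)*κ^2 + ...; c4 = 227/404.
S_5 = c4*κ/(S_4 - 1) = 1 + (101/908)*κ + ...; c5 = 101/908.


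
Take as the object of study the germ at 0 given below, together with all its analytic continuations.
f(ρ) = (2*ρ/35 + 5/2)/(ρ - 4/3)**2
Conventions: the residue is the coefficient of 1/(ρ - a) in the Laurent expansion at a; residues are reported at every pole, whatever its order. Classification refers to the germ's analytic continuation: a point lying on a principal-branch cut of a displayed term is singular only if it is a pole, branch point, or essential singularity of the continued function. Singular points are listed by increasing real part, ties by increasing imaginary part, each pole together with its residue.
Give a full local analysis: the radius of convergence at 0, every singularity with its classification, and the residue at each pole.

Denominator factor (ρ - 4/3)^2: pole of order 2 at 4/3, modulus 4/3.
The radius of convergence is the smallest modulus among the singular points: 4/3.
At the order-2 pole 4/3 set g(ρ) = (ρ - (4/3))^2*f(ρ) = 2*ρ/35 + 5/2.
Order-2 pole: residue = g'(a); g'(4/3) = 2/35, so the residue is 2/35.

Radius of convergence at 0: 4/3.
At 4/3: a pole of order 2; residue 2/35.


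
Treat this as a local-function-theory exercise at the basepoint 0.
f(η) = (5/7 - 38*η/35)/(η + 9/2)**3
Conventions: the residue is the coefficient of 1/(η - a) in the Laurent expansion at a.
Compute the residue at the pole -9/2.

At the order-3 pole -9/2 set g(η) = (η - (-9/2))^3*f(η) = 5/7 - 38*η/35.
Order-3 pole: residue = g''(a)/2; g''(-9/2) = 0, so the residue is 0.

The residue is 0.


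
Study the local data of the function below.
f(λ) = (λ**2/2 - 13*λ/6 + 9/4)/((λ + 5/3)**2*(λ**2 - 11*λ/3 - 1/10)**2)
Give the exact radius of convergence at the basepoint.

The radius of convergence is -11/6 + (1/30)*sqrt(3115).

Denominator factor (λ + 5/3)^2: pole of order 2 at -5/3, modulus 5/3.
Denominator factor (λ**2 - 11*λ/3 - 1/10)^2: discriminant 623/45, real irrational roots 11/6 + (1/30)*sqrt(3115) and 11/6 - (1/30)*sqrt(3115); poles of order 2, moduli 11/6 + (1/30)*sqrt(3115) and -11/6 + (1/30)*sqrt(3115).
The radius of convergence is the smallest modulus among the singular points: -11/6 + (1/30)*sqrt(3115).


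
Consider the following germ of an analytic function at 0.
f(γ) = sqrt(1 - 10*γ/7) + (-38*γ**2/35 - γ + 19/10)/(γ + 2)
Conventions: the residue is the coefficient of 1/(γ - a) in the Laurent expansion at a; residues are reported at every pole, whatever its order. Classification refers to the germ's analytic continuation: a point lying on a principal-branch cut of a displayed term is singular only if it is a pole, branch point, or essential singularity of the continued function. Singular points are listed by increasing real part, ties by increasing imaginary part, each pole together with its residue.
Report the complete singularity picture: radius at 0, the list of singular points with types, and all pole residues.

Denominator factor (γ + 2): pole of order 1 at -2, modulus 2.
Branch term (1)*sqrt(1 - γ/(7/10)): its argument vanishes at γ = 7/10, a square-root branch point, modulus 7/10.
The radius of convergence is the smallest modulus among the singular points: 7/10.
The branch term is analytic at -2 and contributes nothing to the residue; only the rational part matters.
At the order-1 pole -2 set g(γ) = (γ - (-2))*(rational part) = -38*γ**2/35 - γ + 19/10.
Simple pole: residue = g(a) at a = -2, which is -31/70.
List the singular points by increasing real part (a conjugate pair: the negative imaginary part first).

Radius of convergence at 0: 7/10.
At -2: a pole of order 1; residue -31/70.
At 7/10: an algebraic (square-root) branch point.


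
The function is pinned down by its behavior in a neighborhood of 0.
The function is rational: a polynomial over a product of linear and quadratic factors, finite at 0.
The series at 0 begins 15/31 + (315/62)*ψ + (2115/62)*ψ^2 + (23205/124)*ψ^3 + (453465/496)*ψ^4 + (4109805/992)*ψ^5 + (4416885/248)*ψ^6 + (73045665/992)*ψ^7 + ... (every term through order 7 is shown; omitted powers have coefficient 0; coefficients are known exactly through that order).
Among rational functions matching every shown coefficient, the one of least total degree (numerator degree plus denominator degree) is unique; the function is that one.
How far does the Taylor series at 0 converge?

No rational of total degree below 6 reproduces all 8 coefficients; solving the [0/6] Pade equations on them gives f(ψ) = 15/(31*(ψ**2 - 7*ψ/2 + 1)**3), whose expansion matches every shown term.
Denominator factor (ψ**2 - 7*ψ/2 + 1)^3: discriminant 33/4, real irrational roots 7/4 + (1/4)*sqrt(33) and 7/4 - (1/4)*sqrt(33); poles of order 3, moduli 7/4 + (1/4)*sqrt(33) and 7/4 - (1/4)*sqrt(33).
The radius of convergence is the smallest modulus among the singular points: 7/4 - (1/4)*sqrt(33).

The radius of convergence is 7/4 - (1/4)*sqrt(33).


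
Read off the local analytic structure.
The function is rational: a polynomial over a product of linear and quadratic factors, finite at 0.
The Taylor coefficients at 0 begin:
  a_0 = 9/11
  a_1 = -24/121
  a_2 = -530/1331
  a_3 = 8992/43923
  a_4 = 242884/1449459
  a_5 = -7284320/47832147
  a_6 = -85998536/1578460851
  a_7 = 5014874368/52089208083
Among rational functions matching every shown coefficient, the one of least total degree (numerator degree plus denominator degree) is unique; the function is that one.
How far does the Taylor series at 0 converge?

The radius of convergence is (1/6)*sqrt(66).

No rational of total degree below 2 reproduces all 8 coefficients; solving the [0/2] Pade equations on them gives f(ν) = 3/(2*(ν**2 + 4*ν/9 + 11/6)), whose expansion matches every shown term.
Denominator factor (ν**2 + 4*ν/9 + 11/6): discriminant -578/81, complex-conjugate roots (-2/9) + ((17/18)*sqrt(2))*i and (-2/9) - ((17/18)*sqrt(2))*i; poles of order 1, moduli (1/6)*sqrt(66) and (1/6)*sqrt(66).
The radius of convergence is the smallest modulus among the singular points: (1/6)*sqrt(66).


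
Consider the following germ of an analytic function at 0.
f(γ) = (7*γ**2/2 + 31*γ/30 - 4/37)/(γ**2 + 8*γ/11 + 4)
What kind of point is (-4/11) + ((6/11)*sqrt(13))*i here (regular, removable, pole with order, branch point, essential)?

The denominator factor γ**2 + 8*γ/11 + 4 vanishes at (-4/11) + ((6/11)*sqrt(13))*i and appears to the power 1; the numerator there equals (-910504/67155) - ((499/605)*sqrt(13))*i, nonzero, and no other factor vanishes.
Hence a pole whose order is the multiplicity, 1.

The point is a pole of order 1.


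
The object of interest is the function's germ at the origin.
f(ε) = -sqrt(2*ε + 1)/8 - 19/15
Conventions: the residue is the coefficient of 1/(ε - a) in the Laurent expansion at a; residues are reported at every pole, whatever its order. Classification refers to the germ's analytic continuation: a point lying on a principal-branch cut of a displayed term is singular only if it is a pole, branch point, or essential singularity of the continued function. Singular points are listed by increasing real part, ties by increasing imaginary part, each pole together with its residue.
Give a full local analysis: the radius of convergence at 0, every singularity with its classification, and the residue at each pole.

Branch term (-1/8)*sqrt(1 - ε/(-1/2)): its argument vanishes at ε = -1/2, a square-root branch point, modulus 1/2.
The radius of convergence is the smallest modulus among the singular points: 1/2.

Radius of convergence at 0: 1/2.
At -1/2: an algebraic (square-root) branch point.


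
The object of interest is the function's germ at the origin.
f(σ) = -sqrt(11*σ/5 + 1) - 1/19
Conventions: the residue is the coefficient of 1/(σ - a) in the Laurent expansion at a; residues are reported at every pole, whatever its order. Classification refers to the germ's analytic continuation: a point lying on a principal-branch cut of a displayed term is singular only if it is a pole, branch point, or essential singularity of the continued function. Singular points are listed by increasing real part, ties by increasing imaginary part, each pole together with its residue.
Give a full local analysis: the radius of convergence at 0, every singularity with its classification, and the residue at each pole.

Branch term (-1)*sqrt(1 - σ/(-5/11)): its argument vanishes at σ = -5/11, a square-root branch point, modulus 5/11.
The radius of convergence is the smallest modulus among the singular points: 5/11.

Radius of convergence at 0: 5/11.
At -5/11: an algebraic (square-root) branch point.


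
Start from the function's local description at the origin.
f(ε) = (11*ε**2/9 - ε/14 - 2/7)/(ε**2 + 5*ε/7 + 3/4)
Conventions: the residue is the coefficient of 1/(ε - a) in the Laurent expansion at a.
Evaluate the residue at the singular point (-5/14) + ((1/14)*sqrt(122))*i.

The factor ε**2 + 5*ε/7 + 3/4 splits as (ε - a)(ε - a') with a = (-5/14) + ((1/14)*sqrt(122))*i, a' = (-5/14) - ((1/14)*sqrt(122))*i. At the order-1 pole a set g(ε) = (ε - a)*f(ε) = [11*ε**2/9 - ε/14 - 2/7] / (ε - a').
Simple pole: residue = g(a) at a = (-5/14) + ((1/14)*sqrt(122))*i, which is (-17/36) + ((109/2196)*sqrt(122))*i.

The residue is (-17/36) + ((109/2196)*sqrt(122))*i.


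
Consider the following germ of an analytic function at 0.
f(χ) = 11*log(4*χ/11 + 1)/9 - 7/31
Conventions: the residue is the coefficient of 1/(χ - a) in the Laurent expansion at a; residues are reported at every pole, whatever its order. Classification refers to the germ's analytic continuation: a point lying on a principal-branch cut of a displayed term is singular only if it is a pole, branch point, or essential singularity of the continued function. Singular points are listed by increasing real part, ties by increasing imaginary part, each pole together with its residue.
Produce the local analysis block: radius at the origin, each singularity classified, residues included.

Branch term (11/9)*log(1 - χ/(-11/4)): its argument vanishes at χ = -11/4, a logarithmic branch point, modulus 11/4.
The radius of convergence is the smallest modulus among the singular points: 11/4.

Radius of convergence at 0: 11/4.
At -11/4: a logarithmic branch point.


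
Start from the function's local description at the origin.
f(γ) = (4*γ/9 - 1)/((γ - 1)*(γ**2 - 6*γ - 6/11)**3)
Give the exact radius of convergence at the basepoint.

Denominator factor (γ**2 - 6*γ - 6/11)^3: discriminant 420/11, real irrational roots 3 + (1/11)*sqrt(1155) and 3 - (1/11)*sqrt(1155); poles of order 3, moduli 3 + (1/11)*sqrt(1155) and -3 + (1/11)*sqrt(1155).
Denominator factor (γ - 1): pole of order 1 at 1, modulus 1.
The radius of convergence is the smallest modulus among the singular points: -3 + (1/11)*sqrt(1155).

The radius of convergence is -3 + (1/11)*sqrt(1155).


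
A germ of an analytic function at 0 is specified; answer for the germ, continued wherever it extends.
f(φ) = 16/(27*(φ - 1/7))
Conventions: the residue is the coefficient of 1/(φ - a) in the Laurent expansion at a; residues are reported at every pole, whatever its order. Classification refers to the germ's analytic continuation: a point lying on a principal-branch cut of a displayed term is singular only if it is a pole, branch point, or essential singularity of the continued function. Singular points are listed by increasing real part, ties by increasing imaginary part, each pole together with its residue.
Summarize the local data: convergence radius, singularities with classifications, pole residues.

Denominator factor (φ - 1/7): pole of order 1 at 1/7, modulus 1/7.
The radius of convergence is the smallest modulus among the singular points: 1/7.
At the order-1 pole 1/7 set g(φ) = (φ - (1/7))*f(φ) = 16/27.
Simple pole: residue = g(a) at a = 1/7, which is 16/27.

Radius of convergence at 0: 1/7.
At 1/7: a pole of order 1; residue 16/27.


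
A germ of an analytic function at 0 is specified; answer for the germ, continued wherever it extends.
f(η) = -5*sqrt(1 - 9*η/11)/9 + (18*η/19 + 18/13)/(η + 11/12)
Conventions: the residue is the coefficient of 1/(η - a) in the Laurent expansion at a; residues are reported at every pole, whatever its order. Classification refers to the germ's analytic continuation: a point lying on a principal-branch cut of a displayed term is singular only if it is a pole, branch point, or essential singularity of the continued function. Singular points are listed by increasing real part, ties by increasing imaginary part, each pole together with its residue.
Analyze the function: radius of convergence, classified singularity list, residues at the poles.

Denominator factor (η + 11/12): pole of order 1 at -11/12, modulus 11/12.
Branch term (-5/9)*sqrt(1 - η/(11/9)): its argument vanishes at η = 11/9, a square-root branch point, modulus 11/9.
The radius of convergence is the smallest modulus among the singular points: 11/12.
The branch term is analytic at -11/12 and contributes nothing to the residue; only the rational part matters.
At the order-1 pole -11/12 set g(η) = (η - (-11/12))*(rational part) = 18*η/19 + 18/13.
Simple pole: residue = g(a) at a = -11/12, which is 255/494.
List the singular points by increasing real part (a conjugate pair: the negative imaginary part first).

Radius of convergence at 0: 11/12.
At -11/12: a pole of order 1; residue 255/494.
At 11/9: an algebraic (square-root) branch point.


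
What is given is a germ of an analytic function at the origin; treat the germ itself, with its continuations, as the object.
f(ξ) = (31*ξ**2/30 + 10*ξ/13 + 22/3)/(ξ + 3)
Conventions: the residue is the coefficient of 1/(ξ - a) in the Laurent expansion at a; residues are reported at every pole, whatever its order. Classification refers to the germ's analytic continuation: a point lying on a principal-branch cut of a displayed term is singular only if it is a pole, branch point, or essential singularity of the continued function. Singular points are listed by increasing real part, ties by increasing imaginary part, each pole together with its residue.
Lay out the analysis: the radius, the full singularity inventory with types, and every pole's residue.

Denominator factor (ξ + 3): pole of order 1 at -3, modulus 3.
The radius of convergence is the smallest modulus among the singular points: 3.
At the order-1 pole -3 set g(ξ) = (ξ - (-3))*f(ξ) = 31*ξ**2/30 + 10*ξ/13 + 22/3.
Simple pole: residue = g(a) at a = -3, which is 5587/390.

Radius of convergence at 0: 3.
At -3: a pole of order 1; residue 5587/390.


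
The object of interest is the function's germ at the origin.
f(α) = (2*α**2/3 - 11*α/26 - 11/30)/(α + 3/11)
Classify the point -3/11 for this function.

The point is a pole of order 1.

The denominator factor α + 3/11 vanishes at -3/11 and appears to the power 1; the numerator there equals -4759/23595, nonzero, and no other factor vanishes.
Hence a pole whose order is the multiplicity, 1.


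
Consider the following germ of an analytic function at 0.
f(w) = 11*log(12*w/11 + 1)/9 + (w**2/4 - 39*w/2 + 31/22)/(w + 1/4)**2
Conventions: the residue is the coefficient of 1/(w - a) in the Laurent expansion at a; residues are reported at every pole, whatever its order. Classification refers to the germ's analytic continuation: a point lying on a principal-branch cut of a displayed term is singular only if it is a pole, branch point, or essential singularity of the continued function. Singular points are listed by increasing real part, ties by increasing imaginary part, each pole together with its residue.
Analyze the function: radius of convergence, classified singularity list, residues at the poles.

Denominator factor (w + 1/4)^2: pole of order 2 at -1/4, modulus 1/4.
Branch term (11/9)*log(1 - w/(-11/12)): its argument vanishes at w = -11/12, a logarithmic branch point, modulus 11/12.
The radius of convergence is the smallest modulus among the singular points: 1/4.
The branch term is analytic at -1/4 and contributes nothing to the residue; only the rational part matters.
At the order-2 pole -1/4 set g(w) = (w - (-1/4))^2*(rational part) = w**2/4 - 39*w/2 + 31/22.
Order-2 pole: residue = g'(a); g'(-1/4) = -157/8, so the residue is -157/8.
List the singular points by increasing real part (a conjugate pair: the negative imaginary part first).

Radius of convergence at 0: 1/4.
At -11/12: a logarithmic branch point.
At -1/4: a pole of order 2; residue -157/8.


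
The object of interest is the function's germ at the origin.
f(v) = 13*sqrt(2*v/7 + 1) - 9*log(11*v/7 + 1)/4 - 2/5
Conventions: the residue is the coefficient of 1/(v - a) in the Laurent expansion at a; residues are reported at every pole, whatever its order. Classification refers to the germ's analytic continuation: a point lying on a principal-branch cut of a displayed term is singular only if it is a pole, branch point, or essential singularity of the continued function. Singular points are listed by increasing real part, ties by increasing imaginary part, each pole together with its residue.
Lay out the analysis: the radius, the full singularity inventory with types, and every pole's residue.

Radius of convergence at 0: 7/11.
At -7/2: an algebraic (square-root) branch point.
At -7/11: a logarithmic branch point.

Branch term (13)*sqrt(1 - v/(-7/2)): its argument vanishes at v = -7/2, a square-root branch point, modulus 7/2.
Branch term (-9/4)*log(1 - v/(-7/11)): its argument vanishes at v = -7/11, a logarithmic branch point, modulus 7/11.
The radius of convergence is the smallest modulus among the singular points: 7/11.
List the singular points by increasing real part (a conjugate pair: the negative imaginary part first).


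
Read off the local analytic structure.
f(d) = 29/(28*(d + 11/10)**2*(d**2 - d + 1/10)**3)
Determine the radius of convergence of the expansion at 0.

Denominator factor (d + 11/10)^2: pole of order 2 at -11/10, modulus 11/10.
Denominator factor (d**2 - d + 1/10)^3: discriminant 3/5, real irrational roots 1/2 + (1/10)*sqrt(15) and 1/2 - (1/10)*sqrt(15); poles of order 3, moduli 1/2 + (1/10)*sqrt(15) and 1/2 - (1/10)*sqrt(15).
The radius of convergence is the smallest modulus among the singular points: 1/2 - (1/10)*sqrt(15).

The radius of convergence is 1/2 - (1/10)*sqrt(15).


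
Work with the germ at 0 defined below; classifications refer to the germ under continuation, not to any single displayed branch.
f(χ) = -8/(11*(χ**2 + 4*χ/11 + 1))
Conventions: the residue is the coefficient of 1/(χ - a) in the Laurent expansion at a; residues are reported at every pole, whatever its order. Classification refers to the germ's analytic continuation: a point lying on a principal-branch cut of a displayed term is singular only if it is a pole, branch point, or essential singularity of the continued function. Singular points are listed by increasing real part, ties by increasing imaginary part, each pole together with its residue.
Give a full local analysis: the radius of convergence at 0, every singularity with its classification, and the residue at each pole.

Radius of convergence at 0: 1.
At (-2/11) - ((3/11)*sqrt(13))*i: a pole of order 1; residue -((4/39)*sqrt(13))*i.
At (-2/11) + ((3/11)*sqrt(13))*i: a pole of order 1; residue ((4/39)*sqrt(13))*i.

Denominator factor (χ**2 + 4*χ/11 + 1): discriminant -468/121, complex-conjugate roots (-2/11) + ((3/11)*sqrt(13))*i and (-2/11) - ((3/11)*sqrt(13))*i; poles of order 1, moduli 1 and 1.
The radius of convergence is the smallest modulus among the singular points: 1.
The factor χ**2 + 4*χ/11 + 1 splits as (χ - a)(χ - a') with a = (-2/11) - ((3/11)*sqrt(13))*i, a' = (-2/11) + ((3/11)*sqrt(13))*i. At the order-1 pole a set g(χ) = (χ - a)*f(χ) = [-8/11] / (χ - a').
Simple pole: residue = g(a) at a = (-2/11) - ((3/11)*sqrt(13))*i, which is -((4/39)*sqrt(13))*i.
The factor χ**2 + 4*χ/11 + 1 splits as (χ - a)(χ - a') with a = (-2/11) + ((3/11)*sqrt(13))*i, a' = (-2/11) - ((3/11)*sqrt(13))*i. At the order-1 pole a set g(χ) = (χ - a)*f(χ) = [-8/11] / (χ - a').
Simple pole: residue = g(a) at a = (-2/11) + ((3/11)*sqrt(13))*i, which is ((4/39)*sqrt(13))*i.
List the singular points by increasing real part (a conjugate pair: the negative imaginary part first).
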